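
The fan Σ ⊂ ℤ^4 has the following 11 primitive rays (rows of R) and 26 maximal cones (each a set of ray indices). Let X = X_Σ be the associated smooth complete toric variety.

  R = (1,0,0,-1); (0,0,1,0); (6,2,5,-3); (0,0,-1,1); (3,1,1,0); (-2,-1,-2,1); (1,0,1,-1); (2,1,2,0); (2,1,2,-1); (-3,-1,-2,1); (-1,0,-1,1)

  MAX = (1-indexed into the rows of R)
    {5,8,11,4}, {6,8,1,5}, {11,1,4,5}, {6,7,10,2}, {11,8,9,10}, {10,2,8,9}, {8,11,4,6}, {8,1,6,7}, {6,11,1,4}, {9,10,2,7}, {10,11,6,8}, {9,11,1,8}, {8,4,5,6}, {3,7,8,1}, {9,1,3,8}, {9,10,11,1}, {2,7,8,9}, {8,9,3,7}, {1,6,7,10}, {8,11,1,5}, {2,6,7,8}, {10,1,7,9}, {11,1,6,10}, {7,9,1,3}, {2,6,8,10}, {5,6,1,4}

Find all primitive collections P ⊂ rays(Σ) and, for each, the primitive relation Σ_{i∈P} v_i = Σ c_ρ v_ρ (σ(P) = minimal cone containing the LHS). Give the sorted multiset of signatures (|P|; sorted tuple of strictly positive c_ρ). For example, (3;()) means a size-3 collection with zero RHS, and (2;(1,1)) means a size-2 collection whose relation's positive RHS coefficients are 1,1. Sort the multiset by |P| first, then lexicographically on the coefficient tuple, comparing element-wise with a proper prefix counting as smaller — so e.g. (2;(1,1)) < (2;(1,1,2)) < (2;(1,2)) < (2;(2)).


The 24 primitive collections of Σ (r=11, n=4):

  • {6,9}:  v_{6} + v_{9} = 0  ⇒ sig = (2;())
  • {7,11}:  v_{7} + v_{11} = 0  ⇒ sig = (2;())
  • {1,2}:  v_{1} + v_{2} = v_{7}  ⇒ sig = (2;(1))
  • {5,10}:  v_{5} + v_{10} = v_{4}  ⇒ sig = (2;(1))
  • {2,4}:  v_{2} + v_{4} = v_{6} + v_{8}  ⇒ sig = (2;(1,1))
  • {2,11}:  v_{2} + v_{11} = v_{8} + v_{10}  ⇒ sig = (2;(1,1))
  • {3,10}:  v_{3} + v_{10} = v_{7} + v_{9}  ⇒ sig = (2;(1,1))
  • {4,10}:  v_{4} + v_{10} = v_{6} + v_{11}  ⇒ sig = (2;(1,1))
  • {3,6}:  v_{3} + v_{6} = v_{1} + v_{7} + v_{8}  ⇒ sig = (2;(1,1,1))
  • {3,11}:  v_{3} + v_{11} = v_{1} + v_{8} + v_{9}  ⇒ sig = (2;(1,1,1))
  • {4,7}:  v_{4} + v_{7} = v_{1} + v_{6} + v_{8}  ⇒ sig = (2;(1,1,1))
  • {4,9}:  v_{4} + v_{9} = v_{1} + v_{8} + v_{11}  ⇒ sig = (2;(1,1,1))
  • {2,3}:  v_{2} + v_{3} = 2·v_{7} + v_{8} + v_{9}  ⇒ sig = (2;(1,1,2))
  • {2,5}:  v_{2} + v_{5} = v_{1} + v_{6} + 2·v_{8}  ⇒ sig = (2;(1,1,2))
  • {5,7}:  v_{5} + v_{7} = 2·v_{1} + v_{6} + 2·v_{8}  ⇒ sig = (2;(1,2,2))
  • {5,9}:  v_{5} + v_{9} = 2·v_{1} + 2·v_{8} + v_{11}  ⇒ sig = (2;(1,2,2))
  • {3,4}:  v_{3} + v_{4} = 2·v_{1} + 2·v_{8}  ⇒ sig = (2;(2,2))
  • {3,5}:  v_{3} + v_{5} = 3·v_{1} + 3·v_{8}  ⇒ sig = (2;(3,3))
  • {1,8,10}:  v_{1} + v_{8} + v_{10} = 0  ⇒ sig = (3;())
  • {1,4,8}:  v_{1} + v_{4} + v_{8} = v_{5}  ⇒ sig = (3;(1))
  • {7,8,10}:  v_{7} + v_{8} + v_{10} = v_{2}  ⇒ sig = (3;(1))
  • {5,6,11}:  v_{5} + v_{6} + v_{11} = 2·v_{4}  ⇒ sig = (3;(2))
  • {1,6,8,11}:  v_{1} + v_{6} + v_{8} + v_{11} = v_{4}  ⇒ sig = (4;(1))
  • {1,7,8,9}:  v_{1} + v_{7} + v_{8} + v_{9} = v_{3}  ⇒ sig = (4;(1))

Signatures (|P|; sorted positive RHS coefficients), sorted:
{ (2;()) ×2,  (2;(1)) ×2,  (2;(1,1)) ×4,  (2;(1,1,1)) ×4,  (2;(1,1,2)) ×2,  (2;(1,2,2)) ×2,  (2;(2,2)),  (2;(3,3)),  (3;()),  (3;(1)) ×2,  (3;(2)),  (4;(1)) ×2 }


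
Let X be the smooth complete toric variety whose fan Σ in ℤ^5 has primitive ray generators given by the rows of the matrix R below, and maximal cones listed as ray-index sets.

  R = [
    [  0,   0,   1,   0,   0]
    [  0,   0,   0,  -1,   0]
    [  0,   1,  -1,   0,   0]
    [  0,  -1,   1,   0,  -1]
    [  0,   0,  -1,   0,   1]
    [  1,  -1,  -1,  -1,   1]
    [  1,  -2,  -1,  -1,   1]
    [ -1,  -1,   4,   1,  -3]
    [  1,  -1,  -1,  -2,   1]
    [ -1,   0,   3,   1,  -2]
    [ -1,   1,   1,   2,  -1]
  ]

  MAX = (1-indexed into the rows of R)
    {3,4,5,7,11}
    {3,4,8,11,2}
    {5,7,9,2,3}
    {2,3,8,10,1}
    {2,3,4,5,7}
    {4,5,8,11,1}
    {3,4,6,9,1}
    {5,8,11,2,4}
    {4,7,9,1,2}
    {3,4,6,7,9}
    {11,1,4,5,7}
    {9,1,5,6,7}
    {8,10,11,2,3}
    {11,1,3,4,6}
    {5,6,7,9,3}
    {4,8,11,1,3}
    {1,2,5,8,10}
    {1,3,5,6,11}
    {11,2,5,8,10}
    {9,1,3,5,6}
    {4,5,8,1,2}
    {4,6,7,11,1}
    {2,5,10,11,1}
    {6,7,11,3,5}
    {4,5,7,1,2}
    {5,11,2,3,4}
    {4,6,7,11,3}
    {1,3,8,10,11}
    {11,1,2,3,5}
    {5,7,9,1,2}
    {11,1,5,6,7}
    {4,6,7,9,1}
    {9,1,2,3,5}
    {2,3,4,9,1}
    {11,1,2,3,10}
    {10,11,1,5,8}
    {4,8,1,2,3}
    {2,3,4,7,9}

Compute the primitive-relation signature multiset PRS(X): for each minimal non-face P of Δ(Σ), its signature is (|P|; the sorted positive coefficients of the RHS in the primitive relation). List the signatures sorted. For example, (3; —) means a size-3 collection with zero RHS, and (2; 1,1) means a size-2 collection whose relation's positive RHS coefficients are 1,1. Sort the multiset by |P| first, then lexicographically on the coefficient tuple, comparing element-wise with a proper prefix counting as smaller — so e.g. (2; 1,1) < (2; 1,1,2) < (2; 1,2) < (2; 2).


Σ has 18 primitive collections:

  P = {9,11}:  v_{9} + v_{11} = 0  so sig = (2; —)
  P = {2,6}:  v_{2} + v_{6} = v_{9}  so sig = (2; 1)
  P = {4,10}:  v_{4} + v_{10} = v_{8}  so sig = (2; 1)
  P = {6,10}:  v_{6} + v_{10} = v_{1} + v_{4}  so sig = (2; 1,1)
  P = {9,10}:  v_{9} + v_{10} = v_{1} + v_{2} + v_{4}  so sig = (2; 1,1,1)
  P = {7,10}:  v_{7} + v_{10} = v_{1} + 2·v_{4} + v_{5}  so sig = (2; 1,1,2)
  P = {8,9}:  v_{8} + v_{9} = v_{1} + v_{2} + 2·v_{4}  so sig = (2; 1,1,2)
  P = {7,8}:  v_{7} + v_{8} = v_{1} + 3·v_{4} + v_{5}  so sig = (2; 1,1,3)
  P = {6,8}:  v_{6} + v_{8} = v_{1} + 2·v_{4}  so sig = (2; 1,2)
  P = {1,3,7}:  v_{1} + v_{3} + v_{7} = v_{6}  so sig = (3; 1)
  P = {4,5,6}:  v_{4} + v_{5} + v_{6} = v_{7}  so sig = (3; 1)
  P = {2,7,11}:  v_{2} + v_{7} + v_{11} = v_{4} + v_{5}  so sig = (3; 1,1)
  P = {3,5,10}:  v_{3} + v_{5} + v_{10} = v_{2} + v_{11}  so sig = (3; 1,1)
  P = {4,5,9}:  v_{4} + v_{5} + v_{9} = v_{2} + v_{7}  so sig = (3; 1,1)
  P = {3,5,8}:  v_{3} + v_{5} + v_{8} = v_{2} + v_{4} + v_{11}  so sig = (3; 1,1,1)
  P = {1,3,4,5}:  v_{1} + v_{3} + v_{4} + v_{5} = 0  so sig = (4; —)
  P = {1,2,4,11}:  v_{1} + v_{2} + v_{4} + v_{11} = v_{10}  so sig = (4; 1)
  P = {1,2,8,11}:  v_{1} + v_{2} + v_{8} + v_{11} = 2·v_{10}  so sig = (4; 2)

Sorted signature multiset PRS(X):
[(2; —), (2; 1), (2; 1), (2; 1,1), (2; 1,1,1), (2; 1,1,2), (2; 1,1,2), (2; 1,1,3), (2; 1,2), (3; 1), (3; 1), (3; 1,1), (3; 1,1), (3; 1,1), (3; 1,1,1), (4; —), (4; 1), (4; 2)]


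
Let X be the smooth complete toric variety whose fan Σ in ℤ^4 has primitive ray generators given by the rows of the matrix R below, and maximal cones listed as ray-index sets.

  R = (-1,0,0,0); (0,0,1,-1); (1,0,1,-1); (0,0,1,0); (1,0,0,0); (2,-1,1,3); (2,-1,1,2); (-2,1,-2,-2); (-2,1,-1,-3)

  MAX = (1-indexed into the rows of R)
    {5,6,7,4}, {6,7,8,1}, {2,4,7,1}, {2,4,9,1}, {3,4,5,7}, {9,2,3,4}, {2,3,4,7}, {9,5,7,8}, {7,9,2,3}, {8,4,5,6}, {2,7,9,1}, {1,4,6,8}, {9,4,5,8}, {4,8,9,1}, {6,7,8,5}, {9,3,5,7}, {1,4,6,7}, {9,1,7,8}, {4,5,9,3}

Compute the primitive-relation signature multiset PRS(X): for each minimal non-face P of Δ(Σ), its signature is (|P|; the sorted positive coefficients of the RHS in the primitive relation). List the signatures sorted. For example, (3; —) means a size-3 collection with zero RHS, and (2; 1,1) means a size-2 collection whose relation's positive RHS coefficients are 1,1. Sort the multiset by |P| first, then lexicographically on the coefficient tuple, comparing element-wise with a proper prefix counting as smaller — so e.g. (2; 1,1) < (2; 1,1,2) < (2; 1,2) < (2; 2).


Σ has 10 primitive collections:

  P={1,5}:  v_{1} + v_{5} = 0  ⇒ sig = (2; —)
  P={6,9}:  v_{6} + v_{9} = 0  ⇒ sig = (2; —)
  P={1,3}:  v_{1} + v_{3} = v_{2}  ⇒ sig = (2; 1)
  P={2,5}:  v_{2} + v_{5} = v_{3}  ⇒ sig = (2; 1)
  P={2,8}:  v_{2} + v_{8} = v_{9}  ⇒ sig = (2; 1)
  P={2,6}:  v_{2} + v_{6} = v_{4} + v_{7}  ⇒ sig = (2; 1,1)
  P={3,8}:  v_{3} + v_{8} = v_{5} + v_{9}  ⇒ sig = (2; 1,1)
  P={3,6}:  v_{3} + v_{6} = v_{4} + v_{5} + v_{7}  ⇒ sig = (2; 1,1,1)
  P={4,7,8}:  v_{4} + v_{7} + v_{8} = 0  ⇒ sig = (3; —)
  P={4,7,9}:  v_{4} + v_{7} + v_{9} = v_{2}  ⇒ sig = (3; 1)

Signatures (|P|; sorted positive RHS coefficients), sorted:
{ (2; —) ×2,  (2; 1) ×3,  (2; 1,1) ×2,  (2; 1,1,1),  (3; —),  (3; 1) }


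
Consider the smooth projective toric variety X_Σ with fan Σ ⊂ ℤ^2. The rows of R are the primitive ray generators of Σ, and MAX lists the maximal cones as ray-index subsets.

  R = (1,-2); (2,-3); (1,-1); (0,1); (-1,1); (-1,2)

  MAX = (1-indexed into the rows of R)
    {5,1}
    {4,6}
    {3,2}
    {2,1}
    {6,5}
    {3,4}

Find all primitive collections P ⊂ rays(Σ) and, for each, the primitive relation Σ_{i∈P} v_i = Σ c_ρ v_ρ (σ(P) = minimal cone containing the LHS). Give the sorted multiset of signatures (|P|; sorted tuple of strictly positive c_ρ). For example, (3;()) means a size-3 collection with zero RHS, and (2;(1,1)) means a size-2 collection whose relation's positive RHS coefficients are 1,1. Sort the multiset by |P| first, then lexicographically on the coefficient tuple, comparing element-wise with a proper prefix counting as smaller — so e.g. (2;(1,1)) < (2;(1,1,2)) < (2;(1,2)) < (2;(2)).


Σ has 9 primitive collections:

  P={1,6}:  v_{1} + v_{6} = 0  →  sig = (2;())
  P={3,5}:  v_{3} + v_{5} = 0  →  sig = (2;())
  P={1,3}:  v_{1} + v_{3} = v_{2}  →  sig = (2;(1))
  P={1,4}:  v_{1} + v_{4} = v_{3}  →  sig = (2;(1))
  P={2,5}:  v_{2} + v_{5} = v_{1}  →  sig = (2;(1))
  P={2,6}:  v_{2} + v_{6} = v_{3}  →  sig = (2;(1))
  P={3,6}:  v_{3} + v_{6} = v_{4}  →  sig = (2;(1))
  P={4,5}:  v_{4} + v_{5} = v_{6}  →  sig = (2;(1))
  P={2,4}:  v_{2} + v_{4} = 2·v_{3}  →  sig = (2;(2))

Signatures (|P|; sorted positive RHS coefficients), sorted:
    |P|=2: 9 collections, coeffs (), (), (1), (1), (1), (1), (1), (1), (2)


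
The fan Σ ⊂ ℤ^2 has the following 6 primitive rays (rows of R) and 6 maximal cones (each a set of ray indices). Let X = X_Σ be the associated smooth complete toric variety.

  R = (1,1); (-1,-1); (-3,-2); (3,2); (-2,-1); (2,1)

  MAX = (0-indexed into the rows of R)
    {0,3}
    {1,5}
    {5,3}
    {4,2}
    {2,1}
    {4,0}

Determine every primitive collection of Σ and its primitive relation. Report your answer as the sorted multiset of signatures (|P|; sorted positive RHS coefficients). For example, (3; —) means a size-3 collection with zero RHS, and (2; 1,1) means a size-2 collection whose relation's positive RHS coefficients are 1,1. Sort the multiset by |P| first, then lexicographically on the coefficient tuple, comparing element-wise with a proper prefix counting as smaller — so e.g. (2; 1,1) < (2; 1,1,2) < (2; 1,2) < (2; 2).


The 9 primitive collections of Σ (r=6, n=2):

  {0,1}:  v_{0} + v_{1} = 0  so sig = (2; —)
  {2,3}:  v_{2} + v_{3} = 0  so sig = (2; —)
  {4,5}:  v_{4} + v_{5} = 0  so sig = (2; —)
  {0,2}:  v_{0} + v_{2} = v_{4}  so sig = (2; 1)
  {0,5}:  v_{0} + v_{5} = v_{3}  so sig = (2; 1)
  {1,3}:  v_{1} + v_{3} = v_{5}  so sig = (2; 1)
  {1,4}:  v_{1} + v_{4} = v_{2}  so sig = (2; 1)
  {2,5}:  v_{2} + v_{5} = v_{1}  so sig = (2; 1)
  {3,4}:  v_{3} + v_{4} = v_{0}  so sig = (2; 1)

Sorted signature multiset PRS(X):
    (2; —)
    (2; —)
    (2; —)
    (2; 1)
    (2; 1)
    (2; 1)
    (2; 1)
    (2; 1)
    (2; 1)


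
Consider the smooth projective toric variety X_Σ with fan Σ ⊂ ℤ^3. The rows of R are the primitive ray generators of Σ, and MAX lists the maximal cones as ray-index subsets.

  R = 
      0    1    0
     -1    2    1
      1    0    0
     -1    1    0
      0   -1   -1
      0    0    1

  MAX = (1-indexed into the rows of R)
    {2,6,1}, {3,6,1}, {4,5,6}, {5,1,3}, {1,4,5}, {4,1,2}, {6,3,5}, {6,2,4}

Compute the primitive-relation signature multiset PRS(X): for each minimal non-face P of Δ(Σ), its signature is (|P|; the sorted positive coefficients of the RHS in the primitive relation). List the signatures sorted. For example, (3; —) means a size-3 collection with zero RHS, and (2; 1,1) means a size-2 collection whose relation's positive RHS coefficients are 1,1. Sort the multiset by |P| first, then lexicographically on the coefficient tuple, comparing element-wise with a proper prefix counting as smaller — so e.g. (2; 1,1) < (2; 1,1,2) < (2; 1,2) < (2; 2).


Δ(Σ) — 6 vertices, 5 min non-faces:

  • {2,5}:  v_{2} + v_{5} = v_{4}  →  sig = (2; 1)
  • {3,4}:  v_{3} + v_{4} = v_{1}  →  sig = (2; 1)
  • {2,3}:  v_{2} + v_{3} = 2·v_{1} + v_{6}  →  sig = (2; 1,2)
  • {1,5,6}:  v_{1} + v_{5} + v_{6} = 0  →  sig = (3; —)
  • {1,4,6}:  v_{1} + v_{4} + v_{6} = v_{2}  →  sig = (3; 1)

Signatures (|P|; sorted positive RHS coefficients), sorted:
{ (2; 1) ×2,  (2; 1,2),  (3; —),  (3; 1) }


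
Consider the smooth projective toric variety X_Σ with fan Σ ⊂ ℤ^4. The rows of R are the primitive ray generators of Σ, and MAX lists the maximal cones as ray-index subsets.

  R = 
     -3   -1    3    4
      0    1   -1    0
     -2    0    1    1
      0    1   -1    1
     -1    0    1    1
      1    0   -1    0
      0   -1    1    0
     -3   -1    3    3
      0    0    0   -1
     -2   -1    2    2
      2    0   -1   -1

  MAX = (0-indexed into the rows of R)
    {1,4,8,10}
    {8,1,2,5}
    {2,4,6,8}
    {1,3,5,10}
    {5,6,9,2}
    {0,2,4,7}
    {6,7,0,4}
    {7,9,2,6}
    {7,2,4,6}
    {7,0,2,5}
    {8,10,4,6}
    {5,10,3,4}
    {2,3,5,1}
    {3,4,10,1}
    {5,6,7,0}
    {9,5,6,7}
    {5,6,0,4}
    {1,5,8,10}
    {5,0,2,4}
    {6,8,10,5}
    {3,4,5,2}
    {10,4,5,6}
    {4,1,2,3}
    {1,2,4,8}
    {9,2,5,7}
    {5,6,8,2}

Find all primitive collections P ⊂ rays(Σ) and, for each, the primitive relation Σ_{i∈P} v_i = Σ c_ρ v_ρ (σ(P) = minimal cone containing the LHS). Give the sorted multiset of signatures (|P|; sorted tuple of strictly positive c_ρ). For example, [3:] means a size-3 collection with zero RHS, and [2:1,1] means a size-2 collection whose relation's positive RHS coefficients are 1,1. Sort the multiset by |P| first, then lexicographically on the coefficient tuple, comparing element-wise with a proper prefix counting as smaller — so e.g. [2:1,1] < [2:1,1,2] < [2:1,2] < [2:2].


24 collections generate NE(X_Σ); each relation:

  • {1,6}:  v_{1} + v_{6} = 0 ; sig = [2:]
  • {2,10}:  v_{2} + v_{10} = 0 ; sig = [2:]
  • {0,8}:  v_{0} + v_{8} = v_{7} ; sig = [2:1]
  • {3,8}:  v_{3} + v_{8} = v_{1} ; sig = [2:1]
  • {4,9}:  v_{4} + v_{9} = v_{7} ; sig = [2:1]
  • {3,6}:  v_{3} + v_{6} = v_{4} + v_{5} ; sig = [2:1,1]
  • {8,9}:  v_{8} + v_{9} = v_{2} + v_{6} ; sig = [2:1,1]
  • {1,9}:  v_{1} + v_{9} = v_{2} + v_{4} + v_{5} ; sig = [2:1,1,1]
  • {7,8}:  v_{7} + v_{8} = v_{2} + v_{4} + v_{6} ; sig = [2:1,1,1]
  • {9,10}:  v_{9} + v_{10} = v_{4} + v_{5} + v_{6} ; sig = [2:1,1,1]
  • {1,7}:  v_{1} + v_{7} = v_{2} + 2·v_{4} + v_{5} ; sig = [2:1,1,2]
  • {7,10}:  v_{7} + v_{10} = 2·v_{4} + v_{5} + v_{6} ; sig = [2:1,1,2]
  • {0,9}:  v_{0} + v_{9} = v_{5} + 2·v_{7} ; sig = [2:1,2]
  • {3,9}:  v_{3} + v_{9} = v_{2} + 2·v_{4} + 2·v_{5} ; sig = [2:1,2,2]
  • {0,1}:  v_{0} + v_{1} = v_{2} + 3·v_{4} + 2·v_{5} ; sig = [2:1,2,3]
  • {0,10}:  v_{0} + v_{10} = 3·v_{4} + 2·v_{5} + v_{6} ; sig = [2:1,2,3]
  • {3,7}:  v_{3} + v_{7} = v_{2} + 3·v_{4} + 2·v_{5} ; sig = [2:1,2,3]
  • {0,3}:  v_{0} + v_{3} = v_{2} + 4·v_{4} + 3·v_{5} ; sig = [2:1,3,4]
  • {4,5,8}:  v_{4} + v_{5} + v_{8} = 0 ; sig = [3:]
  • {1,4,5}:  v_{1} + v_{4} + v_{5} = v_{3} ; sig = [3:1]
  • {4,5,7}:  v_{4} + v_{5} + v_{7} = v_{0} ; sig = [3:1]
  • {0,2,6}:  v_{0} + v_{2} + v_{6} = v_{7} + v_{9} ; sig = [3:1,1]
  • {2,4,5,6}:  v_{2} + v_{4} + v_{5} + v_{6} = v_{9} ; sig = [4:1]
  • {2,5,6,7}:  v_{2} + v_{5} + v_{6} + v_{7} = 2·v_{9} ; sig = [4:2]

Sorted signature multiset PRS(X):
    [2:]
    [2:]
    [2:1]
    [2:1]
    [2:1]
    [2:1,1]
    [2:1,1]
    [2:1,1,1]
    [2:1,1,1]
    [2:1,1,1]
    [2:1,1,2]
    [2:1,1,2]
    [2:1,2]
    [2:1,2,2]
    [2:1,2,3]
    [2:1,2,3]
    [2:1,2,3]
    [2:1,3,4]
    [3:]
    [3:1]
    [3:1]
    [3:1,1]
    [4:1]
    [4:2]


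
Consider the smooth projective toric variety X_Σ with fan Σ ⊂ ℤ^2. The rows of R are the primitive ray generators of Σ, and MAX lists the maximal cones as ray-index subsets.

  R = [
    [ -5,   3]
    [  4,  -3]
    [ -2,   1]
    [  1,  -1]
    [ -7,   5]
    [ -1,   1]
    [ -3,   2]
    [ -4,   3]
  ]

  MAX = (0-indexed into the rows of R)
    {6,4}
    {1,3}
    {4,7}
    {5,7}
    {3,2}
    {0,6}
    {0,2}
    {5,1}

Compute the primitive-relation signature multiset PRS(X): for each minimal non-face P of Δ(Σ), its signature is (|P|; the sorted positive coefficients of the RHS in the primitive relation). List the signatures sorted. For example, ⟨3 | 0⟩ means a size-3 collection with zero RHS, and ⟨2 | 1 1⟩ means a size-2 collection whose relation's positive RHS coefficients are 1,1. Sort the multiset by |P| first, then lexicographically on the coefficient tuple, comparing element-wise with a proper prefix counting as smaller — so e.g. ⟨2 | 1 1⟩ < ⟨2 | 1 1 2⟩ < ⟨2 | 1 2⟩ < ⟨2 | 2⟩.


20 minimal non-faces of Δ(Σ) (on 8 rays):

  {1,7}:  v_{1} + v_{7} = 0  ⇒ sig = ⟨2 | 0⟩
  {3,5}:  v_{3} + v_{5} = 0  ⇒ sig = ⟨2 | 0⟩
  {1,4}:  v_{1} + v_{4} = v_{6}  ⇒ sig = ⟨2 | 1⟩
  {1,6}:  v_{1} + v_{6} = v_{3}  ⇒ sig = ⟨2 | 1⟩
  {2,5}:  v_{2} + v_{5} = v_{6}  ⇒ sig = ⟨2 | 1⟩
  {2,6}:  v_{2} + v_{6} = v_{0}  ⇒ sig = ⟨2 | 1⟩
  {3,6}:  v_{3} + v_{6} = v_{2}  ⇒ sig = ⟨2 | 1⟩
  {3,7}:  v_{3} + v_{7} = v_{6}  ⇒ sig = ⟨2 | 1⟩
  {5,6}:  v_{5} + v_{6} = v_{7}  ⇒ sig = ⟨2 | 1⟩
  {6,7}:  v_{6} + v_{7} = v_{4}  ⇒ sig = ⟨2 | 1⟩
  {0,1}:  v_{0} + v_{1} = v_{2} + v_{3}  ⇒ sig = ⟨2 | 1 1⟩
  {0,3}:  v_{0} + v_{3} = 2·v_{2}  ⇒ sig = ⟨2 | 2⟩
  {0,5}:  v_{0} + v_{5} = 2·v_{6}  ⇒ sig = ⟨2 | 2⟩
  {1,2}:  v_{1} + v_{2} = 2·v_{3}  ⇒ sig = ⟨2 | 2⟩
  {2,7}:  v_{2} + v_{7} = 2·v_{6}  ⇒ sig = ⟨2 | 2⟩
  {3,4}:  v_{3} + v_{4} = 2·v_{6}  ⇒ sig = ⟨2 | 2⟩
  {4,5}:  v_{4} + v_{5} = 2·v_{7}  ⇒ sig = ⟨2 | 2⟩
  {0,7}:  v_{0} + v_{7} = 3·v_{6}  ⇒ sig = ⟨2 | 3⟩
  {2,4}:  v_{2} + v_{4} = 3·v_{6}  ⇒ sig = ⟨2 | 3⟩
  {0,4}:  v_{0} + v_{4} = 4·v_{6}  ⇒ sig = ⟨2 | 4⟩

so the primitive-relation signature multiset is
    ⟨2 | 0⟩
    ⟨2 | 0⟩
    ⟨2 | 1⟩
    ⟨2 | 1⟩
    ⟨2 | 1⟩
    ⟨2 | 1⟩
    ⟨2 | 1⟩
    ⟨2 | 1⟩
    ⟨2 | 1⟩
    ⟨2 | 1⟩
    ⟨2 | 1 1⟩
    ⟨2 | 2⟩
    ⟨2 | 2⟩
    ⟨2 | 2⟩
    ⟨2 | 2⟩
    ⟨2 | 2⟩
    ⟨2 | 2⟩
    ⟨2 | 3⟩
    ⟨2 | 3⟩
    ⟨2 | 4⟩


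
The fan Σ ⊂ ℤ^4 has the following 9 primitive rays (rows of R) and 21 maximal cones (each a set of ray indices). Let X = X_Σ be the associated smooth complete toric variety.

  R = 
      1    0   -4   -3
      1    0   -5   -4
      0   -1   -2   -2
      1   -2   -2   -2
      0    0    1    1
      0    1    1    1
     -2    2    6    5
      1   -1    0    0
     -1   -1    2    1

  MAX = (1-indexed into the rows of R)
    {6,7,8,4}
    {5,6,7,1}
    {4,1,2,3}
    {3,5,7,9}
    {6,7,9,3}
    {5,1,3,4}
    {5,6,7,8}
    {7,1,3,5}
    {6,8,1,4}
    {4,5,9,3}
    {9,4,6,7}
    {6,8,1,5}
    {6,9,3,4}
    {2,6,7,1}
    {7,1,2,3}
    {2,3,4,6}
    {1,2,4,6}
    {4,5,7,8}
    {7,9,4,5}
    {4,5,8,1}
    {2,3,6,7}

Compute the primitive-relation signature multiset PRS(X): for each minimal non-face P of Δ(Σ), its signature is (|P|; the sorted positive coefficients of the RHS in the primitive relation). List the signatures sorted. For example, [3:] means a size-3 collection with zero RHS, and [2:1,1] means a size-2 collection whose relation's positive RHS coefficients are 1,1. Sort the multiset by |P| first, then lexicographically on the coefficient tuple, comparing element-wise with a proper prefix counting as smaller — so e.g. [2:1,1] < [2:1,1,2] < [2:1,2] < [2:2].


14 minimal non-faces of Δ(Σ) (on 9 rays):

  {1,9}:  v_{1} + v_{9} = v_{3}  ⇒ sig = [2:1]
  {2,5}:  v_{2} + v_{5} = v_{1}  ⇒ sig = [2:1]
  {3,8}:  v_{3} + v_{8} = v_{4}  ⇒ sig = [2:1]
  {2,8}:  v_{2} + v_{8} = v_{1} + v_{4} + v_{6}  ⇒ sig = [2:1,1,1]
  {2,9}:  v_{2} + v_{9} = 2·v_{3} + v_{6}  ⇒ sig = [2:1,2]
  {8,9}:  v_{8} + v_{9} = 2·v_{4} + v_{7}  ⇒ sig = [2:1,2]
  {1,4,7}:  v_{1} + v_{4} + v_{7} = 0  ⇒ sig = [3:]
  {3,5,6}:  v_{3} + v_{5} + v_{6} = 0  ⇒ sig = [3:]
  {1,3,6}:  v_{1} + v_{3} + v_{6} = v_{2}  ⇒ sig = [3:1]
  {3,4,7}:  v_{3} + v_{4} + v_{7} = v_{9}  ⇒ sig = [3:1]
  {4,5,6}:  v_{4} + v_{5} + v_{6} = v_{8}  ⇒ sig = [3:1]
  {1,7,8}:  v_{1} + v_{7} + v_{8} = v_{5} + v_{6}  ⇒ sig = [3:1,1]
  {2,4,7}:  v_{2} + v_{4} + v_{7} = v_{3} + v_{6}  ⇒ sig = [3:1,1]
  {5,6,9}:  v_{5} + v_{6} + v_{9} = v_{4} + v_{7}  ⇒ sig = [3:1,1]

Sorted signature multiset PRS(X):
[[2:1], [2:1], [2:1], [2:1,1,1], [2:1,2], [2:1,2], [3:], [3:], [3:1], [3:1], [3:1], [3:1,1], [3:1,1], [3:1,1]]


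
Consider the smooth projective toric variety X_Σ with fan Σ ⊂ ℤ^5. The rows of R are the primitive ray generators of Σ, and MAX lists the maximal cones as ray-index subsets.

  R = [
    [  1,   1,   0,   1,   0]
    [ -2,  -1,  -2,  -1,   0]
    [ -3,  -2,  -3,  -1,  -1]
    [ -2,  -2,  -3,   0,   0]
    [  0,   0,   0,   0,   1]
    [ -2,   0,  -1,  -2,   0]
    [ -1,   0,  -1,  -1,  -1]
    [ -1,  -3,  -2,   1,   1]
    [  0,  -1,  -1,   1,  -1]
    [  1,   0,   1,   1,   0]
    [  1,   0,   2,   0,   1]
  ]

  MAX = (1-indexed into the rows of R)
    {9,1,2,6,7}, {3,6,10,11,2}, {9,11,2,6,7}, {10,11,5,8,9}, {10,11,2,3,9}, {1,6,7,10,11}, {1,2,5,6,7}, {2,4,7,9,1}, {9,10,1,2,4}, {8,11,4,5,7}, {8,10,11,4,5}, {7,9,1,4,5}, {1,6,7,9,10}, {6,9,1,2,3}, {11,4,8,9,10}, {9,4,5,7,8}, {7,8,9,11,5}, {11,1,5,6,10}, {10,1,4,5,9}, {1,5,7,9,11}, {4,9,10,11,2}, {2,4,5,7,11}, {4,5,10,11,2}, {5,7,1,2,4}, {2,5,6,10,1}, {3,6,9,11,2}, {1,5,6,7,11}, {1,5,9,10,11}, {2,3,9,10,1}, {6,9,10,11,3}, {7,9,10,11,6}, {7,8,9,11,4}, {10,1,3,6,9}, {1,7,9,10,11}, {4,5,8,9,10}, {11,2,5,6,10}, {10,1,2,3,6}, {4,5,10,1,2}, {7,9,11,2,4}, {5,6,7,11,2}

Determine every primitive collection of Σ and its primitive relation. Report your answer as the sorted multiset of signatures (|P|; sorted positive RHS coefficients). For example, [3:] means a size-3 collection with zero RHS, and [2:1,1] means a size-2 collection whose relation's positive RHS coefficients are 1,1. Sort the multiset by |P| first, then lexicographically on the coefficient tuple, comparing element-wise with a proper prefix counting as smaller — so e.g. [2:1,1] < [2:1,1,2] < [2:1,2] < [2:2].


20 collections generate NE(X_Σ); each relation:

  P = {6,8}:  v_{6} + v_{8} = v_{2} + v_{4} + v_{11}  ⟹  sig = [2:1,1,1]
  P = {3,8}:  v_{3} + v_{8} = 2·v_{2} + v_{4} + v_{9} + v_{10} + v_{11}  ⟹  sig = [2:1,1,1,1,2]
  P = {3,4}:  v_{3} + v_{4} = 3·v_{2} + v_{9} + v_{10}  ⟹  sig = [2:1,1,3]
  P = {2,8}:  v_{2} + v_{8} = 2·v_{4} + v_{11}  ⟹  sig = [2:1,2]
  P = {3,5}:  v_{3} + v_{5} = 2·v_{2} + v_{10}  ⟹  sig = [2:1,2]
  P = {4,6}:  v_{4} + v_{6} = 2·v_{2}  ⟹  sig = [2:2]
  P = {3,7}:  v_{3} + v_{7} = 2·v_{6} + 2·v_{9}  ⟹  sig = [2:2,2]
  P = {1,8}:  v_{1} + v_{8} = 3·v_{5} + 2·v_{9}  ⟹  sig = [2:2,3]
  P = {5,7,10}:  v_{5} + v_{7} + v_{10} = 0  ⟹  sig = [3:]
  P = {1,2,11}:  v_{1} + v_{2} + v_{11} = v_{5}  ⟹  sig = [3:1]
  P = {2,5,9}:  v_{2} + v_{5} + v_{9} = v_{4}  ⟹  sig = [3:1]
  P = {5,6,9}:  v_{5} + v_{6} + v_{9} = v_{2}  ⟹  sig = [3:1]
  P = {1,3,11}:  v_{1} + v_{3} + v_{11} = v_{2} + v_{10}  ⟹  sig = [3:1,1]
  P = {2,7,10}:  v_{2} + v_{7} + v_{10} = v_{6} + v_{9}  ⟹  sig = [3:1,1]
  P = {4,7,10}:  v_{4} + v_{7} + v_{10} = v_{2} + v_{9}  ⟹  sig = [3:1,1]
  P = {7,8,10}:  v_{7} + v_{8} + v_{10} = v_{4} + v_{9} + v_{11}  ⟹  sig = [3:1,1,1]
  P = {1,4,11}:  v_{1} + v_{4} + v_{11} = 2·v_{5} + v_{9}  ⟹  sig = [3:1,2]
  P = {1,6,9,11}:  v_{1} + v_{6} + v_{9} + v_{11} = 0  ⟹  sig = [4:]
  P = {2,6,9,10}:  v_{2} + v_{6} + v_{9} + v_{10} = v_{3}  ⟹  sig = [4:1]
  P = {4,5,9,11}:  v_{4} + v_{5} + v_{9} + v_{11} = v_{8}  ⟹  sig = [4:1]

Signatures (|P|; sorted positive RHS coefficients), sorted:
    |P|=2: 8 collections, coeffs (1,1,1), (1,1,1,1,2), (1,1,3), (1,2), (1,2), (2), (2,2), (2,3)
    |P|=3: 9 collections, coeffs (), (1), (1), (1), (1,1), (1,1), (1,1), (1,1,1), (1,2)
    |P|=4: 3 collections, coeffs (), (1), (1)


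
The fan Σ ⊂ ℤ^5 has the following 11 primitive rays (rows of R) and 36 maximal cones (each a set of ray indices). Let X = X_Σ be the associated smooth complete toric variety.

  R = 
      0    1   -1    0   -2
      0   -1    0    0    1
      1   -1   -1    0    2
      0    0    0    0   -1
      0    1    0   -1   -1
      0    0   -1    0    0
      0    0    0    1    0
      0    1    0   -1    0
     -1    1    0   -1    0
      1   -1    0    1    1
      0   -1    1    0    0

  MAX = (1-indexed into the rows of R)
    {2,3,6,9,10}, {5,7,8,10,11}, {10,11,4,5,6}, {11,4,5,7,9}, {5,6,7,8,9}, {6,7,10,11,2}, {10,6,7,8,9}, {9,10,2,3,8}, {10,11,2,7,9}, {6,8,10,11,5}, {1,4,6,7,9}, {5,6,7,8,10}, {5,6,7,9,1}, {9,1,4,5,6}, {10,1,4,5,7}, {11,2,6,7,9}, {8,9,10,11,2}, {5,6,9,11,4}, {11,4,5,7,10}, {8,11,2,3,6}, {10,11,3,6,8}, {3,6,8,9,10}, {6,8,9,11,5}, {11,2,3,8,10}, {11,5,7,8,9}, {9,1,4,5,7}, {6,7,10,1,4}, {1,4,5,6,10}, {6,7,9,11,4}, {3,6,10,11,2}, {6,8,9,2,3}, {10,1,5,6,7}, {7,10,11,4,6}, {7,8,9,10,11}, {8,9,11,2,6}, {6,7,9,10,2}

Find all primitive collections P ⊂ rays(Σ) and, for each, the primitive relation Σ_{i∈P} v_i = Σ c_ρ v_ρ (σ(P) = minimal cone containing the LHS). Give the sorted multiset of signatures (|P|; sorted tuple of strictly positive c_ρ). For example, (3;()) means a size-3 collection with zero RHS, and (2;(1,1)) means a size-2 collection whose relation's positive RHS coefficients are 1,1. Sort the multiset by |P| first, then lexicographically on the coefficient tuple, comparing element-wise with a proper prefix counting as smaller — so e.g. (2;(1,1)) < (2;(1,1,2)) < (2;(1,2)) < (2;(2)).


Σ has 20 primitive collections:

  {4,8}:  v_{4} + v_{8} = v_{5} ; sig = (2;(1))
  {1,2}:  v_{1} + v_{2} = v_{4} + v_{6} ; sig = (2;(1,1))
  {2,4}:  v_{2} + v_{4} = v_{6} + v_{11} ; sig = (2;(1,1))
  {2,5}:  v_{2} + v_{5} = v_{6} + v_{8} + v_{11} ; sig = (2;(1,1,1))
  {3,4}:  v_{3} + v_{4} = 2·v_{6} + v_{8} + v_{10} + v_{11} ; sig = (2;(1,1,1,2))
  {1,3}:  v_{1} + v_{3} = v_{5} + 2·v_{6} + v_{10} ; sig = (2;(1,1,2))
  {1,8}:  v_{1} + v_{8} = 2·v_{5} + v_{6} + v_{7} ; sig = (2;(1,1,2))
  {3,7}:  v_{3} + v_{7} = v_{6} + v_{9} + 2·v_{10} ; sig = (2;(1,1,2))
  {3,5}:  v_{3} + v_{5} = 2·v_{6} + 2·v_{8} + v_{10} + v_{11} ; sig = (2;(1,1,2,2))
  {1,11}:  v_{1} + v_{11} = 2·v_{4} ; sig = (2;(2))
  {4,9,10}:  v_{4} + v_{9} + v_{10} = 0 ; sig = (3;())
  {5,9,10}:  v_{5} + v_{9} + v_{10} = v_{8} ; sig = (3;(1))
  {2,7,8}:  v_{2} + v_{7} + v_{8} = v_{9} + v_{10} ; sig = (3;(1,1))
  {1,9,10}:  v_{1} + v_{9} + v_{10} = v_{5} + v_{6} + v_{7} ; sig = (3;(1,1,1))
  {3,9,11}:  v_{3} + v_{9} + v_{11} = 2·v_{2} + v_{8} ; sig = (3;(1,2))
  {6,7,8,11}:  v_{6} + v_{7} + v_{8} + v_{11} = 0 ; sig = (4;())
  {2,6,8,10}:  v_{2} + v_{6} + v_{8} + v_{10} = v_{3} ; sig = (4;(1))
  {4,5,6,7}:  v_{4} + v_{5} + v_{6} + v_{7} = v_{1} ; sig = (4;(1))
  {5,6,7,11}:  v_{5} + v_{6} + v_{7} + v_{11} = v_{4} ; sig = (4;(1))
  {6,9,10,11}:  v_{6} + v_{9} + v_{10} + v_{11} = v_{2} ; sig = (4;(1))

Signatures (|P|; sorted positive RHS coefficients), sorted:
    |P|=2: 10 collections, coeffs (1), (1,1), (1,1), (1,1,1), (1,1,1,2), (1,1,2), (1,1,2), (1,1,2), (1,1,2,2), (2)
    |P|=3: 5 collections, coeffs (), (1), (1,1), (1,1,1), (1,2)
    |P|=4: 5 collections, coeffs (), (1), (1), (1), (1)


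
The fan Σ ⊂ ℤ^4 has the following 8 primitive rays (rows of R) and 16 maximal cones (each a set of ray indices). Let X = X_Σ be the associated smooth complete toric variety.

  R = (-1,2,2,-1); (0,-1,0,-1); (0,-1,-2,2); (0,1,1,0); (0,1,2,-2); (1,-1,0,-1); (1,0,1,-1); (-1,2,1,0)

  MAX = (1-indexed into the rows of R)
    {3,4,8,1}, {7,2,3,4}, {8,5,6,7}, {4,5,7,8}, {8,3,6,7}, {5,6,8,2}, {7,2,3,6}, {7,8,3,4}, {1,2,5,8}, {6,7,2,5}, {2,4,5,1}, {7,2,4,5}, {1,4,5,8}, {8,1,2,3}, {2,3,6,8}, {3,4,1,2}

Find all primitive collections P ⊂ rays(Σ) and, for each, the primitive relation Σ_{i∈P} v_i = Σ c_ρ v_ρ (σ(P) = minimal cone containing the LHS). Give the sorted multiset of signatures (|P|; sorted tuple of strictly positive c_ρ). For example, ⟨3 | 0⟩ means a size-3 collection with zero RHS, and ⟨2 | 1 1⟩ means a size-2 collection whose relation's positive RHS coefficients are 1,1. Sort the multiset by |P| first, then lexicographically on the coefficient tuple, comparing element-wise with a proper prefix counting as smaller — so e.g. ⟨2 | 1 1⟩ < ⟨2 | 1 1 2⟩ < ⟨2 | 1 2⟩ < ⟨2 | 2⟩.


Σ has 6 primitive collections:

  • {3,5}:  v_{3} + v_{5} = 0  →  sig = ⟨2 | 0⟩
  • {1,6}:  v_{1} + v_{6} = v_{5}  →  sig = ⟨2 | 1⟩
  • {4,6}:  v_{4} + v_{6} = v_{7}  →  sig = ⟨2 | 1⟩
  • {1,7}:  v_{1} + v_{7} = v_{4} + v_{5}  →  sig = ⟨2 | 1 1⟩
  • {2,4,8}:  v_{2} + v_{4} + v_{8} = v_{1}  →  sig = ⟨3 | 1⟩
  • {2,7,8}:  v_{2} + v_{7} + v_{8} = v_{5}  →  sig = ⟨3 | 1⟩

so the primitive-relation signature multiset is
    ⟨2 | 0⟩
    ⟨2 | 1⟩
    ⟨2 | 1⟩
    ⟨2 | 1 1⟩
    ⟨3 | 1⟩
    ⟨3 | 1⟩


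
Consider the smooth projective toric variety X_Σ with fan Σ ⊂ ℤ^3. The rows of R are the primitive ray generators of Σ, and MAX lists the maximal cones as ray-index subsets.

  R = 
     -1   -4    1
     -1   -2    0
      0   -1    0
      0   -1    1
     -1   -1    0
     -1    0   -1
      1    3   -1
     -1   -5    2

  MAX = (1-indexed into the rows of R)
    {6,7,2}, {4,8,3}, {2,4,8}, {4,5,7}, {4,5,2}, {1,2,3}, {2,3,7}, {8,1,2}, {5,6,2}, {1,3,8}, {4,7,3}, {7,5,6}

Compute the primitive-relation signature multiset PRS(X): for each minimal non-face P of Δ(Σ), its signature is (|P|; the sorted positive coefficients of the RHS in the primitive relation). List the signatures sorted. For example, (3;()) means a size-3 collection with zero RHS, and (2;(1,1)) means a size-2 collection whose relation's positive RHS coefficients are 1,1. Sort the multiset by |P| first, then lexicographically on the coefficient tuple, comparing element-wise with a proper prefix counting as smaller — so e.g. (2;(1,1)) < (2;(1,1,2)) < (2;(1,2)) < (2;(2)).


Δ(Σ) — 8 vertices, 14 min non-faces:

  • {1,4}:  v_{1} + v_{4} = v_{8}  →  sig = (2;(1))
  • {1,7}:  v_{1} + v_{7} = v_{3}  →  sig = (2;(1))
  • {3,5}:  v_{3} + v_{5} = v_{2}  →  sig = (2;(1))
  • {4,6}:  v_{4} + v_{6} = v_{5}  →  sig = (2;(1))
  • {7,8}:  v_{7} + v_{8} = v_{3} + v_{4}  →  sig = (2;(1,1))
  • {1,5}:  v_{1} + v_{5} = 2·v_{2} + v_{4}  →  sig = (2;(1,2))
  • {3,6}:  v_{3} + v_{6} = 2·v_{2} + v_{7}  →  sig = (2;(1,2))
  • {6,8}:  v_{6} + v_{8} = 2·v_{2} + v_{4}  →  sig = (2;(1,2))
  • {1,6}:  v_{1} + v_{6} = 2·v_{2}  →  sig = (2;(2))
  • {5,8}:  v_{5} + v_{8} = 2·v_{2} + 2·v_{4}  →  sig = (2;(2,2))
  • {2,4,7}:  v_{2} + v_{4} + v_{7} = 0  →  sig = (3;())
  • {2,3,4}:  v_{2} + v_{3} + v_{4} = v_{1}  →  sig = (3;(1))
  • {2,5,7}:  v_{2} + v_{5} + v_{7} = v_{6}  →  sig = (3;(1))
  • {2,3,8}:  v_{2} + v_{3} + v_{8} = 2·v_{1}  →  sig = (3;(2))

so the primitive-relation signature multiset is
{ (2;(1)) ×4,  (2;(1,1)),  (2;(1,2)) ×3,  (2;(2)),  (2;(2,2)),  (3;()),  (3;(1)) ×2,  (3;(2)) }


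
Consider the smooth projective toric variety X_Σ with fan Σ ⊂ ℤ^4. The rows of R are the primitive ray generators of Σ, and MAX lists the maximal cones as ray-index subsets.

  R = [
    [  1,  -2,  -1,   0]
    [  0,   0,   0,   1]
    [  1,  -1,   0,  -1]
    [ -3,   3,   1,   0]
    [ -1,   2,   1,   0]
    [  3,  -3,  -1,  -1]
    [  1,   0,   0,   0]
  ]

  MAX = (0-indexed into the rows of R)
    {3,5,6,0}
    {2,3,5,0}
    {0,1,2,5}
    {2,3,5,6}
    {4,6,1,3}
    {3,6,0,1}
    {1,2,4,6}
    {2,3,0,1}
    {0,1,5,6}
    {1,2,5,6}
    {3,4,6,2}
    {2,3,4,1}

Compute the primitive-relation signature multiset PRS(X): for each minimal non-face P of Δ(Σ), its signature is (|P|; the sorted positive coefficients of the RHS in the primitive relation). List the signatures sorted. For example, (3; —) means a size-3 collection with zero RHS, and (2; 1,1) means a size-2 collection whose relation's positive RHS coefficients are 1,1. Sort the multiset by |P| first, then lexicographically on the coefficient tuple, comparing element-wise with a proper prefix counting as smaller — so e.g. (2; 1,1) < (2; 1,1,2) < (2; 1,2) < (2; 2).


Primitive collections (5):

  {0,4}:  v_{0} + v_{4} = 0  ⟹  sig = (2; —)
  {4,5}:  v_{4} + v_{5} = v_{2} + v_{6}  ⟹  sig = (2; 1,1)
  {1,3,5}:  v_{1} + v_{3} + v_{5} = 0  ⟹  sig = (3; —)
  {0,2,6}:  v_{0} + v_{2} + v_{6} = v_{5}  ⟹  sig = (3; 1)
  {1,2,3,6}:  v_{1} + v_{2} + v_{3} + v_{6} = v_{4}  ⟹  sig = (4; 1)

Hence PRS(X_Σ) =
    (2; —)
    (2; 1,1)
    (3; —)
    (3; 1)
    (4; 1)


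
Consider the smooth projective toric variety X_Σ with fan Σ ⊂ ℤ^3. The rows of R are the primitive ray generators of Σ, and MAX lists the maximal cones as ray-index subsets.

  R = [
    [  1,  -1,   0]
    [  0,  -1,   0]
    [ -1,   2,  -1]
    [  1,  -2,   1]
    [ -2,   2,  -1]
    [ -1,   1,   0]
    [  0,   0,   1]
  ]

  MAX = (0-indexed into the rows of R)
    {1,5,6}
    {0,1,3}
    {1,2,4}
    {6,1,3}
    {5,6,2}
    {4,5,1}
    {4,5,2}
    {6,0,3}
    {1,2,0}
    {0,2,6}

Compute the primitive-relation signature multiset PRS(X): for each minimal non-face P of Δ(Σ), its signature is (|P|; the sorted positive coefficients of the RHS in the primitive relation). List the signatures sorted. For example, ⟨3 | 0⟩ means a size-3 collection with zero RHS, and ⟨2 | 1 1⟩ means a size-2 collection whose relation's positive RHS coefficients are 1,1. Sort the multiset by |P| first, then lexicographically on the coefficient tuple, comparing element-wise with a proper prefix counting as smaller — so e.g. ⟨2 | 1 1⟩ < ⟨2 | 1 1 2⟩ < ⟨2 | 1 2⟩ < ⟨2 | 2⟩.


Minimal non-faces — 9 found among 7 rays, 10 max cones:

  • {0,5}:  v_{0} + v_{5} = 0  ⇒ sig = ⟨2 | 0⟩
  • {2,3}:  v_{2} + v_{3} = 0  ⇒ sig = ⟨2 | 0⟩
  • {0,4}:  v_{0} + v_{4} = v_{1} + v_{2}  ⇒ sig = ⟨2 | 1 1⟩
  • {3,4}:  v_{3} + v_{4} = v_{1} + v_{5}  ⇒ sig = ⟨2 | 1 1⟩
  • {3,5}:  v_{3} + v_{5} = v_{1} + v_{6}  ⇒ sig = ⟨2 | 1 1⟩
  • {4,6}:  v_{4} + v_{6} = 2·v_{5}  ⇒ sig = ⟨2 | 2⟩
  • {0,1,6}:  v_{0} + v_{1} + v_{6} = v_{3}  ⇒ sig = ⟨3 | 1⟩
  • {1,2,5}:  v_{1} + v_{2} + v_{5} = v_{4}  ⇒ sig = ⟨3 | 1⟩
  • {1,2,6}:  v_{1} + v_{2} + v_{6} = v_{5}  ⇒ sig = ⟨3 | 1⟩

Sorted signature multiset PRS(X):
{ ⟨2 | 0⟩ ×2,  ⟨2 | 1 1⟩ ×3,  ⟨2 | 2⟩,  ⟨3 | 1⟩ ×3 }


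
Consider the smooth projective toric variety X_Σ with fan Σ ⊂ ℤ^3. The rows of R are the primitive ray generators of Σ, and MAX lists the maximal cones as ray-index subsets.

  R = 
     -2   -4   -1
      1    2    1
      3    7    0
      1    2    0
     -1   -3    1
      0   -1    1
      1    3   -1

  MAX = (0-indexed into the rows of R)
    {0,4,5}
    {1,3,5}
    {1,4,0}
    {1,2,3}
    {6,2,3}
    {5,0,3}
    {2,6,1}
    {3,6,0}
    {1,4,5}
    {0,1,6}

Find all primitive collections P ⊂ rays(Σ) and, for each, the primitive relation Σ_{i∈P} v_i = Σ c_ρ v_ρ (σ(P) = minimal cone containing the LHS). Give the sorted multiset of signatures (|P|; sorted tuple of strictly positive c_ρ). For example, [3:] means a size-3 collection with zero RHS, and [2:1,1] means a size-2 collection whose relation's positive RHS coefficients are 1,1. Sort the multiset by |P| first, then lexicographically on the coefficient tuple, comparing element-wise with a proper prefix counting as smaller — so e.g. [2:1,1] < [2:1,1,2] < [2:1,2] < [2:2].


Primitive collections (9):

  • {4,6}:  v_{4} + v_{6} = 0  →  sig = [2:]
  • {0,2}:  v_{0} + v_{2} = v_{6}  →  sig = [2:1]
  • {3,4}:  v_{3} + v_{4} = v_{5}  →  sig = [2:1]
  • {5,6}:  v_{5} + v_{6} = v_{3}  →  sig = [2:1]
  • {2,4}:  v_{2} + v_{4} = v_{1} + v_{3}  →  sig = [2:1,1]
  • {2,5}:  v_{2} + v_{5} = v_{1} + 2·v_{3}  →  sig = [2:1,2]
  • {0,1,3}:  v_{0} + v_{1} + v_{3} = 0  →  sig = [3:]
  • {0,1,5}:  v_{0} + v_{1} + v_{5} = v_{4}  →  sig = [3:1]
  • {1,3,6}:  v_{1} + v_{3} + v_{6} = v_{2}  →  sig = [3:1]

Sorted signature multiset PRS(X):
[[2:], [2:1], [2:1], [2:1], [2:1,1], [2:1,2], [3:], [3:1], [3:1]]


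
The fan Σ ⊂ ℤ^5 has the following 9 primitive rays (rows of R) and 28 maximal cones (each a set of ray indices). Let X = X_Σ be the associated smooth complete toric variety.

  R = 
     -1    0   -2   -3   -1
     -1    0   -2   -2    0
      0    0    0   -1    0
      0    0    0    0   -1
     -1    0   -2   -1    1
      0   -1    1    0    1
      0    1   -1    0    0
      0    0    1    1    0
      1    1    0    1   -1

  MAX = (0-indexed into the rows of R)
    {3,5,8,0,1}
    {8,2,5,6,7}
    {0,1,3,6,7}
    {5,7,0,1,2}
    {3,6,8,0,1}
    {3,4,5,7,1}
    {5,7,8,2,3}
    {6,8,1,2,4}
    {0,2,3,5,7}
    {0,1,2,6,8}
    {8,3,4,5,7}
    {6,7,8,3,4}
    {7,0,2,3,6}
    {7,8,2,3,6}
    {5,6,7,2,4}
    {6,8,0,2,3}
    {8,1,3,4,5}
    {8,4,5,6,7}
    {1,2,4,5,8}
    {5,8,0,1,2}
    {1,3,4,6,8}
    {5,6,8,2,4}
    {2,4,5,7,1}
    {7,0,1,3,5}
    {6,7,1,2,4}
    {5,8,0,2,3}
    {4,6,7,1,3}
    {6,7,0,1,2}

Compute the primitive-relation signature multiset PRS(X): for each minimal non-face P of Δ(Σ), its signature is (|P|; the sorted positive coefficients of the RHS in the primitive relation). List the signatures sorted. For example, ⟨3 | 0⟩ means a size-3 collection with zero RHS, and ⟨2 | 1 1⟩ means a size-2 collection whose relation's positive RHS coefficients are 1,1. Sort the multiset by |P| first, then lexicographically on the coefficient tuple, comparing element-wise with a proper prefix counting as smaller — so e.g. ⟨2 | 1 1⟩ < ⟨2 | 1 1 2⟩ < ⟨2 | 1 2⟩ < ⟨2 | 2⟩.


Δ(Σ) — 9 vertices, 9 min non-faces:

  {0,4}:  v_{0} + v_{4} = 2·v_{1}  →  sig = ⟨2 | 2⟩
  {3,5,6}:  v_{3} + v_{5} + v_{6} = 0  →  sig = ⟨3 | 0⟩
  {1,2,3}:  v_{1} + v_{2} + v_{3} = v_{0}  →  sig = ⟨3 | 1⟩
  {2,3,4}:  v_{2} + v_{3} + v_{4} = v_{1}  →  sig = ⟨3 | 1⟩
  {0,5,6}:  v_{0} + v_{5} + v_{6} = v_{1} + v_{2}  →  sig = ⟨3 | 1 1⟩
  {1,5,6}:  v_{1} + v_{5} + v_{6} = v_{2} + v_{4}  →  sig = ⟨3 | 1 1⟩
  {1,7,8}:  v_{1} + v_{7} + v_{8} = v_{3} + v_{6}  →  sig = ⟨3 | 1 1⟩
  {0,7,8}:  v_{0} + v_{7} + v_{8} = v_{2} + 2·v_{3} + v_{6}  →  sig = ⟨3 | 1 1 2⟩
  {2,4,7,8}:  v_{2} + v_{4} + v_{7} + v_{8} = v_{6}  →  sig = ⟨4 | 1⟩

Signatures (|P|; sorted positive RHS coefficients), sorted:
    ⟨2 | 2⟩
    ⟨3 | 0⟩
    ⟨3 | 1⟩
    ⟨3 | 1⟩
    ⟨3 | 1 1⟩
    ⟨3 | 1 1⟩
    ⟨3 | 1 1⟩
    ⟨3 | 1 1 2⟩
    ⟨4 | 1⟩


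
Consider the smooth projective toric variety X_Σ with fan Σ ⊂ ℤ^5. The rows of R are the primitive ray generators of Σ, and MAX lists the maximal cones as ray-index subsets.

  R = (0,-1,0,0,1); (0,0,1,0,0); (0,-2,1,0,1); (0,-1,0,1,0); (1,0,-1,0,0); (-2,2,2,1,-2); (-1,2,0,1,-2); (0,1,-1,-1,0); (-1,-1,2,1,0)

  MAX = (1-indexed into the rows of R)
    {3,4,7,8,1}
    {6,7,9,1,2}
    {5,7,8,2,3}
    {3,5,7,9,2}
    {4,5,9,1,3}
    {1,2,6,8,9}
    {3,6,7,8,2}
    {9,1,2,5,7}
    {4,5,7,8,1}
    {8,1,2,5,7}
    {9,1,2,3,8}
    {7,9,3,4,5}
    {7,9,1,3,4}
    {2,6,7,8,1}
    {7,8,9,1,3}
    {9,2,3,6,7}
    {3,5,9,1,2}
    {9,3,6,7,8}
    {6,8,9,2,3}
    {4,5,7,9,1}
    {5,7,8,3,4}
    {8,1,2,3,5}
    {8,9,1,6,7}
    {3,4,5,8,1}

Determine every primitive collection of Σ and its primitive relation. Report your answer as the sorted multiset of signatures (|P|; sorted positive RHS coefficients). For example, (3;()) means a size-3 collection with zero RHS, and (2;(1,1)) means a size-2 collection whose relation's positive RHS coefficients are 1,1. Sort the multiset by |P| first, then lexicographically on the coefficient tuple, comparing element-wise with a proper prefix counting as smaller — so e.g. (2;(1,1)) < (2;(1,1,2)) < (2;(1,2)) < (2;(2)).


Minimal non-faces — 9 found among 9 rays, 24 max cones:

  {2,4}:  v_{2} + v_{4} = v_{5} + v_{9}  so sig = (2;(1,1))
  {4,6}:  v_{4} + v_{6} = v_{7} + v_{9}  so sig = (2;(1,1))
  {5,6}:  v_{5} + v_{6} = v_{2} + v_{7}  so sig = (2;(1,1))
  {5,8,9}:  v_{5} + v_{8} + v_{9} = 0  so sig = (3;())
  {4,8,9}:  v_{4} + v_{8} + v_{9} = v_{1} + v_{3} + v_{7}  so sig = (3;(1,1,1))
  {1,3,6}:  v_{1} + v_{3} + v_{6} = v_{8} + 2·v_{9}  so sig = (3;(1,2))
  {1,2,3,7}:  v_{1} + v_{2} + v_{3} + v_{7} = v_{9}  so sig = (4;(1))
  {1,3,5,7}:  v_{1} + v_{3} + v_{5} + v_{7} = v_{4}  so sig = (4;(1))
  {2,7,8,9}:  v_{2} + v_{7} + v_{8} + v_{9} = v_{6}  so sig = (4;(1))

Signatures (|P|; sorted positive RHS coefficients), sorted:
    (2;(1,1))
    (2;(1,1))
    (2;(1,1))
    (3;())
    (3;(1,1,1))
    (3;(1,2))
    (4;(1))
    (4;(1))
    (4;(1))
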